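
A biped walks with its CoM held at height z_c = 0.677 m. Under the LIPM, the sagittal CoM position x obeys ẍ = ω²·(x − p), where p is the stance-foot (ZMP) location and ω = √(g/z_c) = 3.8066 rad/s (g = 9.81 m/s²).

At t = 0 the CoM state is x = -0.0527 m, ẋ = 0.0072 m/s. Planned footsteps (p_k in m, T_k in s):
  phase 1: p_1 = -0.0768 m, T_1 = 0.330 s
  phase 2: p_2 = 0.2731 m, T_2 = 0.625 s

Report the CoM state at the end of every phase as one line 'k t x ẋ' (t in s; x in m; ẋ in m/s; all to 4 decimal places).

1 0.3300 -0.0280 0.1617
2 0.9550 -1.1388 -5.2533

phase 1: p=-0.0768, T=0.330, ωT=1.256178, cosh=1.898357, sinh=1.613616; start (x,ẋ)=(-0.052700, 0.007200) → end (x,ẋ)=(-0.027998, 0.161700)
phase 2: p=0.2731, T=0.625, ωT=2.379125, cosh=5.444042, sinh=5.351411; start (x,ẋ)=(-0.027998, 0.161700) → end (x,ẋ)=(-1.138766, -5.253261)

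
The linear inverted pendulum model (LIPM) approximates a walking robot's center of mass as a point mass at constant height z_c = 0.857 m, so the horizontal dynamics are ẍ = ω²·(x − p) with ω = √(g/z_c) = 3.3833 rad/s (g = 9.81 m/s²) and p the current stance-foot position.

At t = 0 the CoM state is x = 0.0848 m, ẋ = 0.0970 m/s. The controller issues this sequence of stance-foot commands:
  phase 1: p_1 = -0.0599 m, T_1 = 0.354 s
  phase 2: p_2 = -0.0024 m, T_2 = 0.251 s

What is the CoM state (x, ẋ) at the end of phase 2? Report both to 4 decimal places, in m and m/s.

x = 0.5969, ẋ = 2.0600

phase 1: p=-0.0599, T=0.354, ωT=1.197688, cosh=1.807171, sinh=1.505280; start (x,ẋ)=(0.084800, 0.097000) → end (x,ẋ)=(0.244754, 0.912225)
phase 2: p=-0.0024, T=0.251, ωT=0.849208, cosh=1.382774, sinh=0.955021; start (x,ẋ)=(0.244754, 0.912225) → end (x,ẋ)=(0.596857, 2.059988)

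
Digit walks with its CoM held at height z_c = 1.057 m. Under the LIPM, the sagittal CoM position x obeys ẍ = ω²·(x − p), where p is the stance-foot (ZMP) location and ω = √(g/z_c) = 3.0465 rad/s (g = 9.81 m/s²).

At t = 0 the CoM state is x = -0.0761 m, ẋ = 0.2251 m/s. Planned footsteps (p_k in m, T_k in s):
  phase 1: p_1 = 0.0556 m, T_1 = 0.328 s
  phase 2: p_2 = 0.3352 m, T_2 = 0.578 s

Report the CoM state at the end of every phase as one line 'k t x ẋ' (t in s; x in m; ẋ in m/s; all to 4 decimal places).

phase 1: p=0.0556, T=0.328, ωT=0.999252, cosh=1.542202, sinh=1.174047; start (x,ẋ)=(-0.076100, 0.225100) → end (x,ẋ)=(-0.060760, -0.123906)
phase 2: p=0.3352, T=0.578, ωT=1.760877, cosh=2.994716, sinh=2.822822; start (x,ẋ)=(-0.060760, -0.123906) → end (x,ẋ)=(-0.965396, -3.776211)

1 0.3280 -0.0608 -0.1239
2 0.9060 -0.9654 -3.7762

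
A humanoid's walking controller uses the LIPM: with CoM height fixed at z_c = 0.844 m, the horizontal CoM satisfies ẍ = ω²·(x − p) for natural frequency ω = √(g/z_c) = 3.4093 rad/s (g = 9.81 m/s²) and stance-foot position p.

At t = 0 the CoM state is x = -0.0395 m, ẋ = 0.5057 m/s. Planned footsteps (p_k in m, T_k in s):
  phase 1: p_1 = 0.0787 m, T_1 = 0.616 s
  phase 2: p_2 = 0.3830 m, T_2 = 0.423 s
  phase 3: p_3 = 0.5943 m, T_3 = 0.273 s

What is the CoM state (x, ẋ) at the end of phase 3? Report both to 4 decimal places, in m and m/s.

x = -0.0434, ẋ = -1.7828

phase 1: p=0.0787, T=0.616, ωT=2.100129, cosh=4.144831, sinh=4.022391; start (x,ẋ)=(-0.039500, 0.505700) → end (x,ẋ)=(0.185420, 0.475101)
phase 2: p=0.3830, T=0.423, ωT=1.442134, cosh=2.233067, sinh=1.996645; start (x,ẋ)=(0.185420, 0.475101) → end (x,ẋ)=(0.220033, -0.284023)
phase 3: p=0.5943, T=0.273, ωT=0.930739, cosh=1.465322, sinh=1.071060; start (x,ẋ)=(0.220033, -0.284023) → end (x,ẋ)=(-0.043350, -1.782847)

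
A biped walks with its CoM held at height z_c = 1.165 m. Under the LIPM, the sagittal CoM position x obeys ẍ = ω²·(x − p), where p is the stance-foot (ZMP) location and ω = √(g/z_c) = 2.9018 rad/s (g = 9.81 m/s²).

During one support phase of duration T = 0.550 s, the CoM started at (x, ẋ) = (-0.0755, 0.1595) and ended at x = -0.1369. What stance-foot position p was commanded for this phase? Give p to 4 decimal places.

p = 0.0466

ωT = 2.9018·0.550 = 1.595990; cosh(ωT) = 2.567959, sinh(ωT) = 2.365251
x(T) = p + (x₀−p)·cosh(ωT) + (ẋ₀/ω)·sinh(ωT) ⇒ p·(1 − cosh) = x(T) − x₀·cosh − (ẋ₀/ω)·sinh
numerator   = -0.1369 − (-0.0755)·2.567959 − (0.1595/2.9018)·2.365251 = -0.073027
denominator = 1 − 2.567959 = -1.567959
p = -0.073027 / -1.567959 = 0.0466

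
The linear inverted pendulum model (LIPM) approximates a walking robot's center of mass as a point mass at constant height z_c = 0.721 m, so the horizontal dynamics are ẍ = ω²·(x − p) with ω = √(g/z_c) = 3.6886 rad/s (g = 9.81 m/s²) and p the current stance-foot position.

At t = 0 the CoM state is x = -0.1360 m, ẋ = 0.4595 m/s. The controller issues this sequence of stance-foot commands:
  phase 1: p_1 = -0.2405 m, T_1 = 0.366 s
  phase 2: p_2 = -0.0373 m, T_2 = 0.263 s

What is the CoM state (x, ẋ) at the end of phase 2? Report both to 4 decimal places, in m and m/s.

phase 1: p=-0.2405, T=0.366, ωT=1.350028, cosh=2.058383, sinh=1.799149; start (x,ẋ)=(-0.136000, 0.459500) → end (x,ẋ)=(0.198726, 1.639325)
phase 2: p=-0.0373, T=0.263, ωT=0.970102, cosh=1.508629, sinh=1.129584; start (x,ẋ)=(0.198726, 1.639325) → end (x,ẋ)=(0.820797, 3.456556)

x = 0.8208, ẋ = 3.4566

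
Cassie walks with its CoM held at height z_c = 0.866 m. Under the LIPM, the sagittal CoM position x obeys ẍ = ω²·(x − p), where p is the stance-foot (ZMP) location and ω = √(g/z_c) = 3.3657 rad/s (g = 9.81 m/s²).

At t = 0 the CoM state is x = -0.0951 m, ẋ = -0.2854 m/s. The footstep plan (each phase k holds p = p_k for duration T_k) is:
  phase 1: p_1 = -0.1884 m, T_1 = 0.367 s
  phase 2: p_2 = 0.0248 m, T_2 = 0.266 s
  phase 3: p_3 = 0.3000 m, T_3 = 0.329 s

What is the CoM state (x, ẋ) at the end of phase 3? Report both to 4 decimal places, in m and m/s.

phase 1: p=-0.1884, T=0.367, ωT=1.235212, cosh=1.864940, sinh=1.574167; start (x,ẋ)=(-0.095100, -0.285400) → end (x,ẋ)=(-0.147885, -0.037934)
phase 2: p=0.0248, T=0.266, ωT=0.895276, cosh=1.428253, sinh=1.019759; start (x,ẋ)=(-0.147885, -0.037934) → end (x,ẋ)=(-0.233332, -0.646870)
phase 3: p=0.3000, T=0.329, ωT=1.107315, cosh=1.678334, sinh=1.347889; start (x,ẋ)=(-0.233332, -0.646870) → end (x,ẋ)=(-0.854166, -3.505171)

x = -0.8542, ẋ = -3.5052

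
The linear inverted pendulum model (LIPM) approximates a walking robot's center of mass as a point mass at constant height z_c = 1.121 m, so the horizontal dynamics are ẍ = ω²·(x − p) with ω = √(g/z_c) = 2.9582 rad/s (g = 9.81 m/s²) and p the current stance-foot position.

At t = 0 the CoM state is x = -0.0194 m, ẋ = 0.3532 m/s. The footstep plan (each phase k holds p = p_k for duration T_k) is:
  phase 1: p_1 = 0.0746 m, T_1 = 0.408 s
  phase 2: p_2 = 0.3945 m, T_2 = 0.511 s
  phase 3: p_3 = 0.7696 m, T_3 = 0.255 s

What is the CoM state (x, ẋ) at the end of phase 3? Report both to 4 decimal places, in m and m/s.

phase 1: p=0.0746, T=0.408, ωT=1.206946, cosh=1.821183, sinh=1.522074; start (x,ẋ)=(-0.019400, 0.353200) → end (x,ẋ)=(0.085140, 0.219998)
phase 2: p=0.3945, T=0.511, ωT=1.511640, cosh=2.377355, sinh=2.156807; start (x,ẋ)=(0.085140, 0.219998) → end (x,ẋ)=(-0.180560, -1.450788)
phase 3: p=0.7696, T=0.255, ωT=0.754341, cosh=1.298265, sinh=0.827945; start (x,ẋ)=(-0.180560, -1.450788) → end (x,ẋ)=(-0.870008, -4.210665)

x = -0.8700, ẋ = -4.2107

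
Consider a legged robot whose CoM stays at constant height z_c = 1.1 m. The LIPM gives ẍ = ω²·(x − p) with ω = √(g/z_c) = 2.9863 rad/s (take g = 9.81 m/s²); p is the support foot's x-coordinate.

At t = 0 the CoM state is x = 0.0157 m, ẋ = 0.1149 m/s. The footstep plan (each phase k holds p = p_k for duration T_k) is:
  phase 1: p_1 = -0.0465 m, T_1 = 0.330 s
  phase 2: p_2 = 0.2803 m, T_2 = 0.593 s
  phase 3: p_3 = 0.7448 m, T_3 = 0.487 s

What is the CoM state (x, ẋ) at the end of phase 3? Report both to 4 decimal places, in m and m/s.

phase 1: p=-0.0465, T=0.330, ωT=0.985479, cosh=1.526178, sinh=1.152917; start (x,ẋ)=(0.015700, 0.114900) → end (x,ẋ)=(0.092788, 0.389510)
phase 2: p=0.2803, T=0.593, ωT=1.770876, cosh=3.023091, sinh=2.852907; start (x,ẋ)=(0.092788, 0.389510) → end (x,ẋ)=(0.085544, -0.420015)
phase 3: p=0.7448, T=0.487, ωT=1.454328, cosh=2.257581, sinh=2.024024; start (x,ẋ)=(0.085544, -0.420015) → end (x,ẋ)=(-1.028198, -4.932988)

x = -1.0282, ẋ = -4.9330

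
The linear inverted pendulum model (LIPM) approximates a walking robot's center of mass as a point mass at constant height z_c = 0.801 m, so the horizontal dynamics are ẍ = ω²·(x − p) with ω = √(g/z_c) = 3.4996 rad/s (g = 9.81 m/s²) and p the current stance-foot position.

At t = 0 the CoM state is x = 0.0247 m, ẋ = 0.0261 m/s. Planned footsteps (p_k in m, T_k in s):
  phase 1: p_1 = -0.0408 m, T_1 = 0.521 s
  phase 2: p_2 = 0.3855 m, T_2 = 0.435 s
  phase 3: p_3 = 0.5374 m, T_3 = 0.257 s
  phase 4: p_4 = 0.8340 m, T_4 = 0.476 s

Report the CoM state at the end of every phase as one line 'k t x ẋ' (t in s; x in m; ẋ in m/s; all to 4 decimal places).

1 0.5210 0.1898 0.7741
2 0.9560 0.3984 0.3634
3 1.2130 0.4448 0.0216
4 1.6890 -0.2165 -3.4149

phase 1: p=-0.0408, T=0.521, ωT=1.823292, cosh=3.176850, sinh=3.015357; start (x,ẋ)=(0.024700, 0.026100) → end (x,ẋ)=(0.189772, 0.774107)
phase 2: p=0.3855, T=0.435, ωT=1.522326, cosh=2.400538, sinh=2.182334; start (x,ẋ)=(0.189772, 0.774107) → end (x,ẋ)=(0.398378, 0.363443)
phase 3: p=0.5374, T=0.257, ωT=0.899397, cosh=1.432468, sinh=1.025653; start (x,ẋ)=(0.398378, 0.363443) → end (x,ẋ)=(0.444772, 0.021617)
phase 4: p=0.8340, T=0.476, ωT=1.665810, cosh=2.739496, sinh=2.550458; start (x,ẋ)=(0.444772, 0.021617) → end (x,ẋ)=(-0.216534, -3.414867)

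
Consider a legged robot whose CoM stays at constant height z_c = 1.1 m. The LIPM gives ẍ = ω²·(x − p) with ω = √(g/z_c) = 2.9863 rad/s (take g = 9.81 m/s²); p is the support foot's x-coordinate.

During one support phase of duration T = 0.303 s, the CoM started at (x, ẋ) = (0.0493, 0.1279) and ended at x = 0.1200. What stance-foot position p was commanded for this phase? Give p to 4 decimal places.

p = -0.0110

ωT = 2.9863·0.303 = 0.904849; cosh(ωT) = 1.438081, sinh(ωT) = 1.033478
x(T) = p + (x₀−p)·cosh(ωT) + (ẋ₀/ω)·sinh(ωT) ⇒ p·(1 − cosh) = x(T) − x₀·cosh − (ẋ₀/ω)·sinh
numerator   = 0.1200 − (0.0493)·1.438081 − (0.1279/2.9863)·1.033478 = 0.004840
denominator = 1 − 1.438081 = -0.438081
p = 0.004840 / -0.438081 = -0.0110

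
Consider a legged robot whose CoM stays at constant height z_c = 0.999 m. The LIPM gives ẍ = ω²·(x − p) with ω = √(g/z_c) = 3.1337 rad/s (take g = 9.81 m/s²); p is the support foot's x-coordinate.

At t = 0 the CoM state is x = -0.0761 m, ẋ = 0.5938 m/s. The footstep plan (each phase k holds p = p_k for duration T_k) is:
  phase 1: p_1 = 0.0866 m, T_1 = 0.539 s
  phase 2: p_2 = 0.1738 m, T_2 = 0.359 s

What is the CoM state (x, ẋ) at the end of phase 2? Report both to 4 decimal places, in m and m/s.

x = 0.2382, ẋ = 0.3566

phase 1: p=0.0866, T=0.539, ωT=1.689064, cosh=2.799552, sinh=2.614860; start (x,ẋ)=(-0.076100, 0.593800) → end (x,ẋ)=(0.126599, 0.329180)
phase 2: p=0.1738, T=0.359, ωT=1.124998, cosh=1.702432, sinh=1.377779; start (x,ẋ)=(0.126599, 0.329180) → end (x,ẋ)=(0.238172, 0.356613)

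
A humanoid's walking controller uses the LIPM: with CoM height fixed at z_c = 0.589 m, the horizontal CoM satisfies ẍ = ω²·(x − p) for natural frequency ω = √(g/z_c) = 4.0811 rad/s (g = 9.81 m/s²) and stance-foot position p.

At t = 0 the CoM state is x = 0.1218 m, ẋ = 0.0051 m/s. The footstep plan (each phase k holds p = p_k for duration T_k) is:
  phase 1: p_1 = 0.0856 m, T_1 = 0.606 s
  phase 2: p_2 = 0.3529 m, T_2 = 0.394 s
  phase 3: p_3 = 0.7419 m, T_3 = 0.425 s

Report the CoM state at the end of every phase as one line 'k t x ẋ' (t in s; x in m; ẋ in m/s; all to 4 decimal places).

1 0.6060 0.3091 0.9003
2 1.0000 0.7679 1.9096
3 1.4250 2.1021 5.8694

phase 1: p=0.0856, T=0.606, ωT=2.473147, cosh=5.972013, sinh=5.887693; start (x,ẋ)=(0.121800, 0.005100) → end (x,ẋ)=(0.309144, 0.900280)
phase 2: p=0.3529, T=0.394, ωT=1.607953, cosh=2.596440, sinh=2.396143; start (x,ẋ)=(0.309144, 0.900280) → end (x,ẋ)=(0.767875, 1.909644)
phase 3: p=0.7419, T=0.425, ωT=1.734468, cosh=2.921202, sinh=2.744708; start (x,ẋ)=(0.767875, 1.909644) → end (x,ẋ)=(2.102091, 5.869407)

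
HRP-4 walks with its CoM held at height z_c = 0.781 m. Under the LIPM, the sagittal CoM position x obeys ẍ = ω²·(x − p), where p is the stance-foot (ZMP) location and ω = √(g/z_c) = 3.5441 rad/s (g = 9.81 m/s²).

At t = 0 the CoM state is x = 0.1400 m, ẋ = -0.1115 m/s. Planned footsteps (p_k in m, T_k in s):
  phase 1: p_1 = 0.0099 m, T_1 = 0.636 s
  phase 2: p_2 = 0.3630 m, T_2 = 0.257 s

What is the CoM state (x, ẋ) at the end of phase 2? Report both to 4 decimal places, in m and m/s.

x = 1.0246, ẋ = 2.8240

phase 1: p=0.0099, T=0.636, ωT=2.254048, cosh=4.815595, sinh=4.710621; start (x,ẋ)=(0.140000, -0.111500) → end (x,ẋ)=(0.488209, 1.635069)
phase 2: p=0.3630, T=0.257, ωT=0.910834, cosh=1.444292, sinh=1.042103; start (x,ẋ)=(0.488209, 1.635069) → end (x,ẋ)=(1.024613, 2.823955)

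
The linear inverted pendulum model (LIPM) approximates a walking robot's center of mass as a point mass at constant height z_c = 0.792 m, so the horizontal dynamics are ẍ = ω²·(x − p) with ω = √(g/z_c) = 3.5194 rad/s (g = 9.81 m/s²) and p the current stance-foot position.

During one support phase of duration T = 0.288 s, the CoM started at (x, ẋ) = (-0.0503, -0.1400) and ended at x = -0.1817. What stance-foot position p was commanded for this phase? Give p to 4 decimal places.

p = 0.0996

ωT = 3.5194·0.288 = 1.013587; cosh(ωT) = 1.559191, sinh(ωT) = 1.196276
x(T) = p + (x₀−p)·cosh(ωT) + (ẋ₀/ω)·sinh(ωT) ⇒ p·(1 − cosh) = x(T) − x₀·cosh − (ẋ₀/ω)·sinh
numerator   = -0.1817 − (-0.0503)·1.559191 − (-0.1400/3.5194)·1.196276 = -0.055685
denominator = 1 − 1.559191 = -0.559191
p = -0.055685 / -0.559191 = 0.0996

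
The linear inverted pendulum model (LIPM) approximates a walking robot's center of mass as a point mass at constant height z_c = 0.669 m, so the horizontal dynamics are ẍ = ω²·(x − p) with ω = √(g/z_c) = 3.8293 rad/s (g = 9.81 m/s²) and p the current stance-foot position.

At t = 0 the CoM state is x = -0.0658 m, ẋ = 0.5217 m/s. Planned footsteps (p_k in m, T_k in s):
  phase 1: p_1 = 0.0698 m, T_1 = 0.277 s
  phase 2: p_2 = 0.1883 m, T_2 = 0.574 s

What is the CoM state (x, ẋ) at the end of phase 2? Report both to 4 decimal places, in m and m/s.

phase 1: p=0.0698, T=0.277, ωT=1.060716, cosh=1.617323, sinh=1.271115; start (x,ẋ)=(-0.065800, 0.521700) → end (x,ẋ)=(0.023666, 0.183727)
phase 2: p=0.1883, T=0.574, ωT=2.198018, cosh=4.559084, sinh=4.448061; start (x,ẋ)=(0.023666, 0.183727) → end (x,ẋ)=(-0.348864, -1.966570)

x = -0.3489, ẋ = -1.9666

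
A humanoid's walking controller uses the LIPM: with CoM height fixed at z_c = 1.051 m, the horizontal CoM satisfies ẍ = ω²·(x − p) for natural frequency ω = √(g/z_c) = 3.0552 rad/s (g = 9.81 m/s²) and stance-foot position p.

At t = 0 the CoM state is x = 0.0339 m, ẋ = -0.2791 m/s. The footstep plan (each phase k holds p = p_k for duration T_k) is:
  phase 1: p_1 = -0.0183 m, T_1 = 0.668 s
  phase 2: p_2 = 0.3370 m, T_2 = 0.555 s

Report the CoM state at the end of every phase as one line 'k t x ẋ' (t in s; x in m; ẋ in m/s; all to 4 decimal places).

phase 1: p=-0.0183, T=0.668, ωT=2.040874, cosh=3.913623, sinh=3.783708; start (x,ẋ)=(0.033900, -0.279100) → end (x,ẋ)=(-0.159660, -0.488861)
phase 2: p=0.3370, T=0.555, ωT=1.695636, cosh=2.816797, sinh=2.633314; start (x,ẋ)=(-0.159660, -0.488861) → end (x,ẋ)=(-1.483345, -5.372801)

1 0.6680 -0.1597 -0.4889
2 1.2230 -1.4833 -5.3728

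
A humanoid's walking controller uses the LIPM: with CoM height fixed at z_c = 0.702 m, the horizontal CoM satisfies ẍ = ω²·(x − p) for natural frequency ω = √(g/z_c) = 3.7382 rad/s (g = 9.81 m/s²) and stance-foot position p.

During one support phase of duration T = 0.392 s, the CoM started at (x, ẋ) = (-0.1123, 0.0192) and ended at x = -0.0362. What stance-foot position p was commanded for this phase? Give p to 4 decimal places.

p = -0.1635

ωT = 3.7382·0.392 = 1.465374; cosh(ωT) = 2.280078, sinh(ωT) = 2.049086
x(T) = p + (x₀−p)·cosh(ωT) + (ẋ₀/ω)·sinh(ωT) ⇒ p·(1 − cosh) = x(T) − x₀·cosh − (ẋ₀/ω)·sinh
numerator   = -0.0362 − (-0.1123)·2.280078 − (0.0192/3.7382)·2.049086 = 0.209328
denominator = 1 − 2.280078 = -1.280078
p = 0.209328 / -1.280078 = -0.1635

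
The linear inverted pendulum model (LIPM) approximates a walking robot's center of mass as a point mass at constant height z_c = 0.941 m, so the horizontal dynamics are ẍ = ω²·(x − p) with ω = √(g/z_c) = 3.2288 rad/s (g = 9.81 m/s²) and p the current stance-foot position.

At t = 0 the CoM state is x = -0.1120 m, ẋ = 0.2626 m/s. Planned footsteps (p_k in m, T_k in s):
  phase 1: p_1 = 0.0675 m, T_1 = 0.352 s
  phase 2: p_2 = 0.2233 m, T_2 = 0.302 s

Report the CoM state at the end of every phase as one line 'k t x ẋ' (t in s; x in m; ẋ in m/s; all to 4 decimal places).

phase 1: p=0.0675, T=0.352, ωT=1.136538, cosh=1.718445, sinh=1.397516; start (x,ẋ)=(-0.112000, 0.262600) → end (x,ẋ)=(-0.127300, -0.358694)
phase 2: p=0.2233, T=0.302, ωT=0.975098, cosh=1.514291, sinh=1.137135; start (x,ẋ)=(-0.127300, -0.358694) → end (x,ẋ)=(-0.433937, -1.830425)

1 0.3520 -0.1273 -0.3587
2 0.6540 -0.4339 -1.8304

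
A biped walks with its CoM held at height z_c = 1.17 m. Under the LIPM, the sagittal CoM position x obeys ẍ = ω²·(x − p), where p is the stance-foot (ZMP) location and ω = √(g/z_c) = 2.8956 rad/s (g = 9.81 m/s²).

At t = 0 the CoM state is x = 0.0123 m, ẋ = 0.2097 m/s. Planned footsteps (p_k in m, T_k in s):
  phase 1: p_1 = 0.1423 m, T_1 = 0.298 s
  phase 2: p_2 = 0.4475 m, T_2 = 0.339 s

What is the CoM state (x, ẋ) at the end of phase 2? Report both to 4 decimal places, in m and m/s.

x = -0.2150, ẋ = -1.4946

phase 1: p=0.1423, T=0.298, ωT=0.862889, cosh=1.395969, sinh=0.974028; start (x,ẋ)=(0.012300, 0.209700) → end (x,ẋ)=(0.031363, -0.073917)
phase 2: p=0.4475, T=0.339, ωT=0.981608, cosh=1.521727, sinh=1.147019; start (x,ẋ)=(0.031363, -0.073917) → end (x,ẋ)=(-0.215026, -1.494599)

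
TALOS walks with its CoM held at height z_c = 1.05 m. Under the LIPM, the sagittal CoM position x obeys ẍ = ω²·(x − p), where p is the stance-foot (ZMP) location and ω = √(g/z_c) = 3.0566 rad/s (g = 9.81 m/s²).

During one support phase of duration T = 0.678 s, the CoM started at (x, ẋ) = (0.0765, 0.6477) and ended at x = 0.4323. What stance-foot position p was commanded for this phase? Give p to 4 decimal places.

p = 0.2322

ωT = 3.0566·0.678 = 2.072375; cosh(ωT) = 4.034776, sinh(ωT) = 3.908889
x(T) = p + (x₀−p)·cosh(ωT) + (ẋ₀/ω)·sinh(ωT) ⇒ p·(1 − cosh) = x(T) − x₀·cosh − (ẋ₀/ω)·sinh
numerator   = 0.4323 − (0.0765)·4.034776 − (0.6477/3.0566)·3.908889 = -0.704662
denominator = 1 − 4.034776 = -3.034776
p = -0.704662 / -3.034776 = 0.2322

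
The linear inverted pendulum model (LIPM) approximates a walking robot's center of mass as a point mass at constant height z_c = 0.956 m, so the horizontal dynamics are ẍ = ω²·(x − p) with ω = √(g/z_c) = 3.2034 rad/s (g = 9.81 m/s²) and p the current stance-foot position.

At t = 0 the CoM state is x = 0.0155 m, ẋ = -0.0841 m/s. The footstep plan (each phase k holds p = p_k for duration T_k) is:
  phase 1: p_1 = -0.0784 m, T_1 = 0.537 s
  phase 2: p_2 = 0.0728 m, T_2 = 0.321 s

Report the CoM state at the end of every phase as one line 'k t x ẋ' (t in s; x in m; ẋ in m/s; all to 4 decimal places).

phase 1: p=-0.0784, T=0.537, ωT=1.720226, cosh=2.882408, sinh=2.703382; start (x,ẋ)=(0.015500, -0.084100) → end (x,ẋ)=(0.121285, 0.570765)
phase 2: p=0.0728, T=0.321, ωT=1.028291, cosh=1.576951, sinh=1.219333; start (x,ẋ)=(0.121285, 0.570765) → end (x,ẋ)=(0.366513, 1.089452)

1 0.5370 0.1213 0.5708
2 0.8580 0.3665 1.0895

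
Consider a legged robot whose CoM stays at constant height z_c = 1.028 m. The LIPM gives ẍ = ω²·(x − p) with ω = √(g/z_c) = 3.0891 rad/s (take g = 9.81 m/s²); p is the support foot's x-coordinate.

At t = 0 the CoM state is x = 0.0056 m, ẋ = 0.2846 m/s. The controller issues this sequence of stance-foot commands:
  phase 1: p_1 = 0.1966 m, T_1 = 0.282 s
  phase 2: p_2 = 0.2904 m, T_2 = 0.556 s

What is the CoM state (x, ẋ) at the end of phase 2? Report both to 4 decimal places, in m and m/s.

x = -0.6480, ẋ = -2.7811

phase 1: p=0.1966, T=0.282, ωT=0.871126, cosh=1.404040, sinh=0.985560; start (x,ẋ)=(0.005600, 0.284600) → end (x,ẋ)=(0.019228, -0.181909)
phase 2: p=0.2904, T=0.556, ωT=1.717540, cosh=2.875156, sinh=2.695649; start (x,ẋ)=(0.019228, -0.181909) → end (x,ẋ)=(-0.648000, -2.781097)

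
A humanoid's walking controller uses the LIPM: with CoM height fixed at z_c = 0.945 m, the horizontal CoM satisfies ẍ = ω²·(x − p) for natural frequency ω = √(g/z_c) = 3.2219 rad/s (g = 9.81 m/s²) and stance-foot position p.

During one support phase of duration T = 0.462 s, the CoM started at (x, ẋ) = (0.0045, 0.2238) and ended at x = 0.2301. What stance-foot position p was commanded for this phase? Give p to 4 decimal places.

ωT = 3.2219·0.462 = 1.488518; cosh(ωT) = 2.328115, sinh(ωT) = 2.102408
x(T) = p + (x₀−p)·cosh(ωT) + (ẋ₀/ω)·sinh(ωT) ⇒ p·(1 − cosh) = x(T) − x₀·cosh − (ẋ₀/ω)·sinh
numerator   = 0.2301 − (0.0045)·2.328115 − (0.2238/3.2219)·2.102408 = 0.073586
denominator = 1 − 2.328115 = -1.328115
p = 0.073586 / -1.328115 = -0.0554

p = -0.0554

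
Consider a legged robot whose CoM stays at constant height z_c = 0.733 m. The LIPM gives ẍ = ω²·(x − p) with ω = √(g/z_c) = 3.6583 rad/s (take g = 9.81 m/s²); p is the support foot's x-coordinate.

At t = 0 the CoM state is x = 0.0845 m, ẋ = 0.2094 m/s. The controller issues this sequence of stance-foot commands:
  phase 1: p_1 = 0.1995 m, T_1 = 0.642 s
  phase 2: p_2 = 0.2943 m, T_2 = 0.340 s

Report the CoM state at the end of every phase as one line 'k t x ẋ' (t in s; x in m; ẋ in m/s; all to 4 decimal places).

phase 1: p=0.1995, T=0.642, ωT=2.348629, cosh=5.283350, sinh=5.187850; start (x,ẋ)=(0.084500, 0.209400) → end (x,ẋ)=(-0.111134, -1.076218)
phase 2: p=0.2943, T=0.340, ωT=1.243822, cosh=1.878563, sinh=1.590283; start (x,ẋ)=(-0.111134, -1.076218) → end (x,ẋ)=(-0.935172, -4.380452)

1 0.6420 -0.1111 -1.0762
2 0.9820 -0.9352 -4.3805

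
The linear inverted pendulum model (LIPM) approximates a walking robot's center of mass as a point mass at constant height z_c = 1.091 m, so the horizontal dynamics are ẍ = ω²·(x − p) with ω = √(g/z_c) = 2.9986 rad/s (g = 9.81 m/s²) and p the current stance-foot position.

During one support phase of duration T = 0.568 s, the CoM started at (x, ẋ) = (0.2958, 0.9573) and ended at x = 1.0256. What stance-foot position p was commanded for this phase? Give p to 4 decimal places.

ωT = 2.9986·0.568 = 1.703205; cosh(ωT) = 2.836809, sinh(ωT) = 2.654710
x(T) = p + (x₀−p)·cosh(ωT) + (ẋ₀/ω)·sinh(ωT) ⇒ p·(1 − cosh) = x(T) − x₀·cosh − (ẋ₀/ω)·sinh
numerator   = 1.0256 − (0.2958)·2.836809 − (0.9573/2.9986)·2.654710 = -0.661041
denominator = 1 − 2.836809 = -1.836809
p = -0.661041 / -1.836809 = 0.3599

p = 0.3599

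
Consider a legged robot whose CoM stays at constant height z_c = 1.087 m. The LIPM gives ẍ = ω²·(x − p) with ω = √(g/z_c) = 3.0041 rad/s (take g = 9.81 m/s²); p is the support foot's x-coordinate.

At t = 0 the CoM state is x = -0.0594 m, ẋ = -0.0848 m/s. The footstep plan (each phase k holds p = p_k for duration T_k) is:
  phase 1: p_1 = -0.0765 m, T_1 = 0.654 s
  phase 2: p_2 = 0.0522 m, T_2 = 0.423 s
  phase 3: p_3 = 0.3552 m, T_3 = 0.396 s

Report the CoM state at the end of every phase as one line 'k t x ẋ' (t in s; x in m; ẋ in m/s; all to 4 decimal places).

1 0.6540 -0.1130 -0.1288
2 1.0770 -0.3357 -1.0621
3 1.4730 -1.4121 -5.0007

phase 1: p=-0.0765, T=0.654, ωT=1.964681, cosh=3.636420, sinh=3.496220; start (x,ẋ)=(-0.059400, -0.084800) → end (x,ẋ)=(-0.113009, -0.128767)
phase 2: p=0.0522, T=0.423, ωT=1.270734, cosh=1.922047, sinh=1.641421; start (x,ẋ)=(-0.113009, -0.128767) → end (x,ẋ)=(-0.335697, -1.062140)
phase 3: p=0.3552, T=0.396, ωT=1.189624, cosh=1.795090, sinh=1.490754; start (x,ẋ)=(-0.335697, -1.062140) → end (x,ẋ)=(-1.412098, -5.000732)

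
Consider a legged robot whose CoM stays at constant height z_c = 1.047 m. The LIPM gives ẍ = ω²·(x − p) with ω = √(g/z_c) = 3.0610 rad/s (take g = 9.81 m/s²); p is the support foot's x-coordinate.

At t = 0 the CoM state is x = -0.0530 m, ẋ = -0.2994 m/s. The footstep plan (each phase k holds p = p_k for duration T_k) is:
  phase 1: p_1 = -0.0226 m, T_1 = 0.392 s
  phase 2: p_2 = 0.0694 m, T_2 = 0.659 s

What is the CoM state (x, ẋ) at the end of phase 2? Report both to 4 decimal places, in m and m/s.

x = -1.8810, ẋ = -5.9409

phase 1: p=-0.0226, T=0.392, ωT=1.199912, cosh=1.810523, sinh=1.509302; start (x,ẋ)=(-0.053000, -0.299400) → end (x,ẋ)=(-0.225266, -0.682518)
phase 2: p=0.0694, T=0.659, ωT=2.017199, cosh=3.825134, sinh=3.692106; start (x,ẋ)=(-0.225266, -0.682518) → end (x,ẋ)=(-1.880975, -5.940906)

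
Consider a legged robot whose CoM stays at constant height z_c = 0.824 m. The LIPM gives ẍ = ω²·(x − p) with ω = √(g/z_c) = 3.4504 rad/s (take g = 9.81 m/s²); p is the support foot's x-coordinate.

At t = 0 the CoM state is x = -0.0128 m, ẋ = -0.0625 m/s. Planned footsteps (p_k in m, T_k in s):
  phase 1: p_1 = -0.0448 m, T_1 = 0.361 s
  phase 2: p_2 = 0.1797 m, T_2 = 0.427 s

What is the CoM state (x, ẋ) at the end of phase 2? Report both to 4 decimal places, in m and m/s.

phase 1: p=-0.0448, T=0.361, ωT=1.245594, cosh=1.881385, sinh=1.593615; start (x,ẋ)=(-0.012800, -0.062500) → end (x,ẋ)=(-0.013462, 0.058369)
phase 2: p=0.1797, T=0.427, ωT=1.473321, cosh=2.296433, sinh=2.067269; start (x,ẋ)=(-0.013462, 0.058369) → end (x,ẋ)=(-0.228913, -1.243767)

x = -0.2289, ẋ = -1.2438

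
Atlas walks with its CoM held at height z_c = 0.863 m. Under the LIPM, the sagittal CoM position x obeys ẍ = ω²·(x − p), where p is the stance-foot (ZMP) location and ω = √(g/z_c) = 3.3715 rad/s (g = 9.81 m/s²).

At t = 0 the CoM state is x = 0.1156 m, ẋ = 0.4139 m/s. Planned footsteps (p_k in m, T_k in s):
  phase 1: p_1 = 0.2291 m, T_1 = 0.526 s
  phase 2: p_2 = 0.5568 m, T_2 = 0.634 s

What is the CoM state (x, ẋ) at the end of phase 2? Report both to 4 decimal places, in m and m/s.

phase 1: p=0.2291, T=0.526, ωT=1.773409, cosh=3.030327, sinh=2.860574; start (x,ẋ)=(0.115600, 0.413900) → end (x,ẋ)=(0.236334, 0.159610)
phase 2: p=0.5568, T=0.634, ωT=2.137531, cosh=4.298212, sinh=4.180266; start (x,ẋ)=(0.236334, 0.159610) → end (x,ẋ)=(-0.622731, -3.830530)

x = -0.6227, ẋ = -3.8305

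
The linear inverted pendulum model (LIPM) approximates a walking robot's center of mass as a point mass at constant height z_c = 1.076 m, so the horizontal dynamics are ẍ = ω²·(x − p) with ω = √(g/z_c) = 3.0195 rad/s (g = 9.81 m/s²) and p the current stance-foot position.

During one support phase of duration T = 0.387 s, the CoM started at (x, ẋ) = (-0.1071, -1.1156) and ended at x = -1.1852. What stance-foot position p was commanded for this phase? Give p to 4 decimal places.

ωT = 3.0195·0.387 = 1.168546; cosh(ωT) = 1.764066, sinh(ωT) = 1.453247
x(T) = p + (x₀−p)·cosh(ωT) + (ẋ₀/ω)·sinh(ωT) ⇒ p·(1 − cosh) = x(T) − x₀·cosh − (ẋ₀/ω)·sinh
numerator   = -1.1852 − (-0.1071)·1.764066 − (-1.1156/3.0195)·1.453247 = -0.459344
denominator = 1 − 1.764066 = -0.764066
p = -0.459344 / -0.764066 = 0.6012

p = 0.6012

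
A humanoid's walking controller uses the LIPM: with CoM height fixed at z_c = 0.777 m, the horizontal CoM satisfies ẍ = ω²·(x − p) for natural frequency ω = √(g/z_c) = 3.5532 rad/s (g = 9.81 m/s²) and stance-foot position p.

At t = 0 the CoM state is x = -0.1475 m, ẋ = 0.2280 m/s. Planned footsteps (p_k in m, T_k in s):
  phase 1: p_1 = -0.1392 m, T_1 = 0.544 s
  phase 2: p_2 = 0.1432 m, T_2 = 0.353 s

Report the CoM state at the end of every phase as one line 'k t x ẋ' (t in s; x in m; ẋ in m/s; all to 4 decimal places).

phase 1: p=-0.1392, T=0.544, ωT=1.932941, cosh=3.527261, sinh=3.382539; start (x,ẋ)=(-0.147500, 0.228000) → end (x,ẋ)=(0.048573, 0.704459)
phase 2: p=0.1432, T=0.353, ωT=1.254280, cosh=1.895297, sinh=1.610015; start (x,ẋ)=(0.048573, 0.704459) → end (x,ẋ)=(0.283056, 0.793825)

1 0.5440 0.0486 0.7045
2 0.8970 0.2831 0.7938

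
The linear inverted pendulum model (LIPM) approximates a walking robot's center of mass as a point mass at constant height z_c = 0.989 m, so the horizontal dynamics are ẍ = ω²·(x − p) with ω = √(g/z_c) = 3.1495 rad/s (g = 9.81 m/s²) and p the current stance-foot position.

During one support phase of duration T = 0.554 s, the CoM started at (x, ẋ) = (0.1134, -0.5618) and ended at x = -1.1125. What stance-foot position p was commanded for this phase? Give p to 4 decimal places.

ωT = 3.1495·0.554 = 1.744823; cosh(ωT) = 2.949782, sinh(ωT) = 2.775106
x(T) = p + (x₀−p)·cosh(ωT) + (ẋ₀/ω)·sinh(ωT) ⇒ p·(1 − cosh) = x(T) − x₀·cosh − (ẋ₀/ω)·sinh
numerator   = -1.1125 − (0.1134)·2.949782 − (-0.5618/3.1495)·2.775106 = -0.951989
denominator = 1 − 2.949782 = -1.949782
p = -0.951989 / -1.949782 = 0.4883

p = 0.4883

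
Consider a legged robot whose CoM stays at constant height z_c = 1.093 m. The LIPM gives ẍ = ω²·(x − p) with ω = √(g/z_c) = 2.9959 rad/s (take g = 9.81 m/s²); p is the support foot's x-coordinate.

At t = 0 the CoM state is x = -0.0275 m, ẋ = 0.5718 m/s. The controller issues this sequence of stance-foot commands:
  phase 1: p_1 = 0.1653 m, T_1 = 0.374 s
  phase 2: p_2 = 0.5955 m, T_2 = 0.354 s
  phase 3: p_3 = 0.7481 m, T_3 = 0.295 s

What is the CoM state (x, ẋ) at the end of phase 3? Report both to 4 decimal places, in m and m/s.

x = -1.0319, ẋ = -4.9058

phase 1: p=0.1653, T=0.374, ωT=1.120467, cosh=1.696206, sinh=1.370079; start (x,ẋ)=(-0.027500, 0.571800) → end (x,ẋ)=(0.099766, 0.178520)
phase 2: p=0.5955, T=0.354, ωT=1.060549, cosh=1.617110, sinh=1.270845; start (x,ẋ)=(0.099766, 0.178520) → end (x,ẋ)=(-0.130430, -1.598733)
phase 3: p=0.7481, T=0.295, ωT=0.883790, cosh=1.416635, sinh=1.003421; start (x,ẋ)=(-0.130430, -1.598733) → end (x,ẋ)=(-1.031921, -4.905812)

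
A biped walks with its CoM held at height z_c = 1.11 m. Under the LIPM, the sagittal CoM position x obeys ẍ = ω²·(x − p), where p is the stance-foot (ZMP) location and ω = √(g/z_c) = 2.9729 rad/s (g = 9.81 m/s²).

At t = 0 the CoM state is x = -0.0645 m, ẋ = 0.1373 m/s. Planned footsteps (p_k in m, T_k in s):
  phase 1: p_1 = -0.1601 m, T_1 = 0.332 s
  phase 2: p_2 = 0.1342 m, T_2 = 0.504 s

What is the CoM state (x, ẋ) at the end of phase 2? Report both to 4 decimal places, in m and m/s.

phase 1: p=-0.1601, T=0.332, ωT=0.987003, cosh=1.527936, sinh=1.155244; start (x,ẋ)=(-0.064500, 0.137300) → end (x,ẋ)=(0.039324, 0.538117)
phase 2: p=0.1342, T=0.504, ωT=1.498342, cosh=2.348882, sinh=2.125381; start (x,ẋ)=(0.039324, 0.538117) → end (x,ẋ)=(0.296058, 0.664496)

x = 0.2961, ẋ = 0.6645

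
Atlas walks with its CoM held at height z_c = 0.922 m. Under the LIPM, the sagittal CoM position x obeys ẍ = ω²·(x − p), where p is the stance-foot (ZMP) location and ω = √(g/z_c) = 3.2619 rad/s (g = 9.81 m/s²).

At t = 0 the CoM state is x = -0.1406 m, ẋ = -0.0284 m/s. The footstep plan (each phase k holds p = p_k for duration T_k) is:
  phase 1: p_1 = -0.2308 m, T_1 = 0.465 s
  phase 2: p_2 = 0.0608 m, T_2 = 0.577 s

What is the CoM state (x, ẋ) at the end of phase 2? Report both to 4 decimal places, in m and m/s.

x = 0.3023, ẋ = 0.9219

phase 1: p=-0.2308, T=0.465, ωT=1.516784, cosh=2.388479, sinh=2.169063; start (x,ẋ)=(-0.140600, -0.028400) → end (x,ẋ)=(-0.034244, 0.570356)
phase 2: p=0.0608, T=0.577, ωT=1.882116, cosh=3.359828, sinh=3.207561; start (x,ẋ)=(-0.034244, 0.570356) → end (x,ẋ)=(0.302322, 0.921875)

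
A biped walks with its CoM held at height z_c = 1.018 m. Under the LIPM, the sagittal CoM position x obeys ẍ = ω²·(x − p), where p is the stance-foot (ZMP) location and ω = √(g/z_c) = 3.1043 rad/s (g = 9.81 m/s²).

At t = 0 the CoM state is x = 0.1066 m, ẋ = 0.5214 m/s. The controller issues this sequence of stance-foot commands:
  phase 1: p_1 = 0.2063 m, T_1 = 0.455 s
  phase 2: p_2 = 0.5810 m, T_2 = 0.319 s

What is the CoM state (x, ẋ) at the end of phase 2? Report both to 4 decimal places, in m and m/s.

phase 1: p=0.2063, T=0.455, ωT=1.412457, cosh=2.174787, sinh=1.931243; start (x,ẋ)=(0.106600, 0.521400) → end (x,ẋ)=(0.313846, 0.536217)
phase 2: p=0.5810, T=0.319, ωT=0.990272, cosh=1.531721, sinh=1.160245; start (x,ẋ)=(0.313846, 0.536217) → end (x,ẋ)=(0.372208, -0.140886)

x = 0.3722, ẋ = -0.1409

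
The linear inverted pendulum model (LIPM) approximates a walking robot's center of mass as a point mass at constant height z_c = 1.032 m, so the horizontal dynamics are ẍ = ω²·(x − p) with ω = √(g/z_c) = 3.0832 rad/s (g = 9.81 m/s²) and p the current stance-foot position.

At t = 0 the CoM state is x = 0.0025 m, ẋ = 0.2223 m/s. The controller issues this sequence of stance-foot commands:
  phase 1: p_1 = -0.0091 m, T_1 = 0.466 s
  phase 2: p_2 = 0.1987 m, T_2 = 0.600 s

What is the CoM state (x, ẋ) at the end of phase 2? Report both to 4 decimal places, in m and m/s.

phase 1: p=-0.0091, T=0.466, ωT=1.436771, cosh=2.222392, sinh=1.984698; start (x,ẋ)=(0.002500, 0.222300) → end (x,ẋ)=(0.159777, 0.565021)
phase 2: p=0.1987, T=0.600, ωT=1.849920, cosh=3.258280, sinh=3.101031; start (x,ẋ)=(0.159777, 0.565021) → end (x,ẋ)=(0.640167, 1.468852)

x = 0.6402, ẋ = 1.4689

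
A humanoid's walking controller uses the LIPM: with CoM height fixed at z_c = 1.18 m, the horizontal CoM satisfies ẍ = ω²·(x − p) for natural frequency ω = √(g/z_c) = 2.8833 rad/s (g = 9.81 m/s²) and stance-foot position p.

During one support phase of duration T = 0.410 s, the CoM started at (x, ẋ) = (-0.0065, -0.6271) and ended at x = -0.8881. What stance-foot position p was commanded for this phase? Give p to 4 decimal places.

ωT = 2.8833·0.410 = 1.182153; cosh(ωT) = 1.784003, sinh(ωT) = 1.477385
x(T) = p + (x₀−p)·cosh(ωT) + (ẋ₀/ω)·sinh(ωT) ⇒ p·(1 − cosh) = x(T) − x₀·cosh − (ẋ₀/ω)·sinh
numerator   = -0.8881 − (-0.0065)·1.784003 − (-0.6271/2.8833)·1.477385 = -0.555182
denominator = 1 − 1.784003 = -0.784003
p = -0.555182 / -0.784003 = 0.7081

p = 0.7081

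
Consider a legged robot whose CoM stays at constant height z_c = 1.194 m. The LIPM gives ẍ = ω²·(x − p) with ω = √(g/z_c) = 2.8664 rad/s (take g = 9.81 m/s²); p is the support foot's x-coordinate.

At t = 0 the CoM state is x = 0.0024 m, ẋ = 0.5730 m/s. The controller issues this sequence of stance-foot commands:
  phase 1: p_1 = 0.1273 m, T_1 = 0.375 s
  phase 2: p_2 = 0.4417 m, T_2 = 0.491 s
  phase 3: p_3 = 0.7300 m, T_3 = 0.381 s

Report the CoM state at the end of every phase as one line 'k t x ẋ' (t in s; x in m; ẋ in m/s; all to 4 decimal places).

phase 1: p=0.1273, T=0.375, ωT=1.074900, cosh=1.635516, sinh=1.294184; start (x,ẋ)=(0.002400, 0.573000) → end (x,ẋ)=(0.181734, 0.473815)
phase 2: p=0.4417, T=0.491, ωT=1.407402, cosh=2.165054, sinh=1.920276; start (x,ẋ)=(0.181734, 0.473815) → end (x,ẋ)=(0.196282, -0.405087)
phase 3: p=0.7300, T=0.381, ωT=1.092098, cosh=1.658017, sinh=1.322505; start (x,ẋ)=(0.196282, -0.405087) → end (x,ẋ)=(-0.341813, -2.694875)

1 0.3750 0.1817 0.4738
2 0.8660 0.1963 -0.4051
3 1.2470 -0.3418 -2.6949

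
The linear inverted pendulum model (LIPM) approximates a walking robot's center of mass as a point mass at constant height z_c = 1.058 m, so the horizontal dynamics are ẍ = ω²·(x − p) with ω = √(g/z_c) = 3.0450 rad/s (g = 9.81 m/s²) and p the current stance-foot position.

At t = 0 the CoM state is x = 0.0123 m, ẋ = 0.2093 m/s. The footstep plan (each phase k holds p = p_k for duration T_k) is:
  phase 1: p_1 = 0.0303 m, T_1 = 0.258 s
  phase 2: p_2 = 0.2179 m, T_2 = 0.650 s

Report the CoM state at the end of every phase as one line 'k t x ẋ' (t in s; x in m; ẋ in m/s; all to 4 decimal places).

1 0.2580 0.0662 0.2297
2 0.9080 -0.0739 -0.7929

phase 1: p=0.0303, T=0.258, ωT=0.785610, cosh=1.324793, sinh=0.868952; start (x,ẋ)=(0.012300, 0.209300) → end (x,ẋ)=(0.066182, 0.229652)
phase 2: p=0.2179, T=0.650, ωT=1.979250, cosh=3.687743, sinh=3.549570; start (x,ẋ)=(0.066182, 0.229652) → end (x,ẋ)=(-0.073892, -0.792941)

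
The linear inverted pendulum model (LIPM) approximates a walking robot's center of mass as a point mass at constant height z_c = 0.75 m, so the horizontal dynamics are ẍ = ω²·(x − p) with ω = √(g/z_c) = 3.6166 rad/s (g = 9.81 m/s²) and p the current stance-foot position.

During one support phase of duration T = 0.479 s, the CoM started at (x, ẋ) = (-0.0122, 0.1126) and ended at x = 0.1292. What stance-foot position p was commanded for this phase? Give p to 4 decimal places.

ωT = 3.6166·0.479 = 1.732351; cosh(ωT) = 2.915400, sinh(ωT) = 2.738532
x(T) = p + (x₀−p)·cosh(ωT) + (ẋ₀/ω)·sinh(ωT) ⇒ p·(1 − cosh) = x(T) − x₀·cosh − (ẋ₀/ω)·sinh
numerator   = 0.1292 − (-0.0122)·2.915400 − (0.1126/3.6166)·2.738532 = 0.079506
denominator = 1 − 2.915400 = -1.915400
p = 0.079506 / -1.915400 = -0.0415

p = -0.0415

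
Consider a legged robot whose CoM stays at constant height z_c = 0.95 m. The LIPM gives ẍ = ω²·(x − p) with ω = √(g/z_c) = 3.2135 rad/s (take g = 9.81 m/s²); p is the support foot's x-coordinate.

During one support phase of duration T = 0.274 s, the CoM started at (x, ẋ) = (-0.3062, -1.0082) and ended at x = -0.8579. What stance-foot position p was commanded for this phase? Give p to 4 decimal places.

ωT = 3.2135·0.274 = 0.880499; cosh(ωT) = 1.413340, sinh(ωT) = 0.998764
x(T) = p + (x₀−p)·cosh(ωT) + (ẋ₀/ω)·sinh(ωT) ⇒ p·(1 − cosh) = x(T) − x₀·cosh − (ẋ₀/ω)·sinh
numerator   = -0.8579 − (-0.3062)·1.413340 − (-1.0082/3.2135)·0.998764 = -0.111784
denominator = 1 − 1.413340 = -0.413340
p = -0.111784 / -0.413340 = 0.2704

p = 0.2704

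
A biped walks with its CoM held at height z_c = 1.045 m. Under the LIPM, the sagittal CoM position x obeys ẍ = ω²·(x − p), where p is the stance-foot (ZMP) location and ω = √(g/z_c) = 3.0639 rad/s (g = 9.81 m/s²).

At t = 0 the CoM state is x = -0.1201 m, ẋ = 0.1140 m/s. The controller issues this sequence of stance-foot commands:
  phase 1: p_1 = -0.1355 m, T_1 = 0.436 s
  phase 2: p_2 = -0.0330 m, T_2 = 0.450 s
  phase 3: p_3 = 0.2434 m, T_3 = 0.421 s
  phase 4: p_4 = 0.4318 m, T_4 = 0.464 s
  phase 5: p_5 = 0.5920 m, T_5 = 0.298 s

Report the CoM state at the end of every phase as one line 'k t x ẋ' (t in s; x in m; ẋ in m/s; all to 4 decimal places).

phase 1: p=-0.1355, T=0.436, ωT=1.335860, cosh=2.033099, sinh=1.770168; start (x,ẋ)=(-0.120100, 0.114000) → end (x,ẋ)=(-0.038327, 0.315297)
phase 2: p=-0.0330, T=0.450, ωT=1.378755, cosh=2.110924, sinh=1.859032; start (x,ẋ)=(-0.038327, 0.315297) → end (x,ẋ)=(0.147063, 0.635227)
phase 3: p=0.2434, T=0.421, ωT=1.289902, cosh=1.953864, sinh=1.678566; start (x,ẋ)=(0.147063, 0.635227) → end (x,ẋ)=(0.403182, 0.745691)
phase 4: p=0.4318, T=0.464, ωT=1.421650, cosh=2.192633, sinh=1.951318; start (x,ẋ)=(0.403182, 0.745691) → end (x,ẋ)=(0.843962, 1.463928)
phase 5: p=0.5920, T=0.298, ωT=0.913042, cosh=1.446597, sinh=1.045295; start (x,ẋ)=(0.843962, 1.463928) → end (x,ẋ)=(1.455928, 2.924667)

1 0.4360 -0.0383 0.3153
2 0.8860 0.1471 0.6352
3 1.3070 0.4032 0.7457
4 1.7710 0.8440 1.4639
5 2.0690 1.4559 2.9247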